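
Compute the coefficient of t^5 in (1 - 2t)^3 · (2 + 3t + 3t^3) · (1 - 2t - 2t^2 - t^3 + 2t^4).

50

(1 - 2t)^3 has coefficients 1,-6,12,-8 for degrees 0…3.
(2 + 3t + 3t^3) has coefficients 2,3,0,3,0,0 for degrees 0…5.
Finally multiplying by (1 - 2t - 2t^2 - t^3 + 2t^4), the product of all factors after the first has coefficients 2,-1,-10,-5,-5,0 for degrees 0…5.
[t^5] = 1·0 − 6·(-5) + 12·(-5) − 8·(-10) = 50.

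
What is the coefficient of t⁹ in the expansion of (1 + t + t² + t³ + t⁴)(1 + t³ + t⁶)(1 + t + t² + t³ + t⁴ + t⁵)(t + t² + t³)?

(1 + t + t² + t³ + t⁴) has coefficients 1,1,1,1,1 for degrees 0…4.
(1 + t³ + t⁶) has coefficients 1,0,0,1,0,0,1,0,0,0 for degrees 0…9.
Multiplying by (1 + t + t² + t³ + t⁴ + t⁵) gives running coefficients 1,1,1,2,2,2,2,2,2,1 for degrees 0…9.
Finally multiplying by (t + t² + t³), the product of all factors after the first has coefficients 0,1,2,3,4,5,6,6,6,6 for degrees 0…9.
[t⁹] = 1·6 + 1·6 + 1·6 + 1·6 + 1·5 = 29.

29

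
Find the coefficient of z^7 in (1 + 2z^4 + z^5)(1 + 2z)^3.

(1 + 2z^4 + z^5) has coefficients 1,0,0,0,2,1 for degrees 0…5.
(1 + 2z)^3 has coefficients 1,6,12,8,0,0,0,0 for degrees 0…7.
[z^7] = 1·0 + 2·8 + 1·12 = 28.

28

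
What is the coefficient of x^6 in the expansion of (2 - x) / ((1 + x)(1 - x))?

2

The denominator gives the recurrence a_n = a_(n−2) for n ≥ 2; the numerator fixes a_0 = 2, a_1 = -1.
Iterating: 2, -1, 2, -1, 2, -1, 2, so a_6 = 2.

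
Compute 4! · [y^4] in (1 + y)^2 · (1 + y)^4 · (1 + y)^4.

The EGF product rule gives c_4 = Σ_{k_1+k_2+k_3=4} C(4; k_1,k_2,k_3) · ∏ g_i(k_i), where (1+y)^2 gives the falling factorial (2)_k; (1+y)^4 gives the falling factorial (4)_k; (1+y)^4 gives the falling factorial (4)_k.
g_1(k) for k = 0…4: 1, 2, 2, 0, 0.
g_2(k) for k = 0…4: 1, 4, 12, 24, 24.
g_3(k) for k = 0…4: 1, 4, 12, 24, 24.
First combine the last two factors: h(k) = Σ_j C(k,j)·g_2(j)·g_3(k−j) for k = 0…4: 1, 8, 56, 336, 1680.
c_4 = Σ_k C(4,k)·g_1(k)·h(4−k) = 1·1·1680 + 4·2·336 + 6·2·56 = 1680 + 2688 + 672 = 5040.

5040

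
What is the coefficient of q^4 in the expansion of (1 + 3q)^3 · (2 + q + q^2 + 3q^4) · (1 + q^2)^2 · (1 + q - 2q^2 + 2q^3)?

(1 + 3q)^3 has coefficients 1,9,27,27 for degrees 0…3.
(2 + q + q^2 + 3q^4) has coefficients 2,1,1,0,3 for degrees 0…4.
Multiplying by (1 + q^2)^2 gives running coefficients 2,1,5,2,7 for degrees 0…4.
Finally multiplying by (1 + q - 2q^2 + 2q^3), the product of all factors after the first has coefficients 2,3,2,9,1 for degrees 0…4.
[q^4] = 1·1 + 9·9 + 27·2 + 27·3 = 217.

217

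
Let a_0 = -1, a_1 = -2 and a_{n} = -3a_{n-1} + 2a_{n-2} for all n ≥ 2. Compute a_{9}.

The ordinary generating function has denominator 1 + 3y - 2y^2.
Iterating the recurrence: a_0,…,a_{9} = -1, -2, 4, -16, 56, -200, 712, -2536, 9032, -32168.

-32168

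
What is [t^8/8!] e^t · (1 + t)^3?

529

The EGF product rule gives c_8 = Σ_{k_1+k_2=8} C(8; k_1,k_2) · ∏ g_i(k_i), where e^t gives (1)^k; (1+t)^3 gives the falling factorial (3)_k.
g_1(k) for k = 0…8: 1, 1, 1, 1, 1, 1, 1, 1, 1.
g_2(k) for k = 0…8: 1, 3, 6, 6, 0, 0, 0, 0, 0.
c_8 = Σ_k C(8,k)·g_1(k)·g_2(8−k) = 56·1·6 + 28·1·6 + 8·1·3 + 1·1·1 = 336 + 168 + 24 + 1 = 529.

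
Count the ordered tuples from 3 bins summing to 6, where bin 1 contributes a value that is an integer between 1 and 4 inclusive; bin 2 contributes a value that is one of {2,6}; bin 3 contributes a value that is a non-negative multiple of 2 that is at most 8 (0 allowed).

2

The generating function for the choices is (y + y² + y³ + y⁴)·(y² + y⁶)·(1 + y² + y⁴ + y⁶ + y⁸); the count is [y⁶].
(y + y² + y³ + y⁴) has coefficients 0,1,1,1,1 for degrees 0…4.
(y² + y⁶) has coefficients 0,0,1,0,0,0,1 for degrees 0…6.
Finally multiplying by (1 + y² + y⁴ + y⁶ + y⁸), the product of all factors after the first has coefficients 0,0,1,0,1,0,2 for degrees 0…6.
[y⁶] = 1·0 + 1·1 + 1·0 + 1·1 = 2.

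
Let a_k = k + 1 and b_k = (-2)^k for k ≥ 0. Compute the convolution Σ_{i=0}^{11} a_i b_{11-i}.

-906

The convolution is the t^11 coefficient of A(t)B(t).
Σ = 1·(-2048) + 2·1024 + 3·(-512) + 4·256 + 5·(-128) + 6·64 + 7·(-32) + 8·16 + 9·(-8) + 10·4 + 11·(-2) + 12·1 = -906.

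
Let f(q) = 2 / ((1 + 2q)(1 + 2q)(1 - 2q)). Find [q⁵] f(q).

-192

The denominator gives the recurrence a_n = −2a_(n−1) + 4a_(n−2) + 8a_(n−3) for n ≥ 3; the numerator fixes a_0 = 2, a_1 = -4, a_2 = 16.
Iterating: 2, -4, 16, -32, 96, -192, so a_5 = -192.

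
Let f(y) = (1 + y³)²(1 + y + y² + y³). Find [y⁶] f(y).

3

(1 + y³)² has coefficients 1,0,0,2,0,0,1 for degrees 0…6.
(1 + y + y² + y³) has coefficients 1,1,1,1,0,0,0 for degrees 0…6.
[y⁶] = 1·0 + 2·1 + 1·1 = 3.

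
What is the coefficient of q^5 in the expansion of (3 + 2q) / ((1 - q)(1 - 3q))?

1334

The denominator gives the recurrence a_n = 4a_(n−1) − 3a_(n−2) for n ≥ 2; the numerator fixes a_0 = 3, a_1 = 14.
Iterating: 3, 14, 47, 146, 443, 1334, so a_5 = 1334.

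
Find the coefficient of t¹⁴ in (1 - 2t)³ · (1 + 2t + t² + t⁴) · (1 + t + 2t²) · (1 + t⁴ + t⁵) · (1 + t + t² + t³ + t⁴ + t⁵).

-65

(1 - 2t)³ has coefficients 1,-6,12,-8 for degrees 0…3.
(1 + 2t + t² + t⁴) has coefficients 1,2,1,0,1,0,0,0,0,0,0,0,0,0,0 for degrees 0…14.
Multiplying by (1 + t + 2t²) gives running coefficients 1,3,5,5,3,1,2,0,0,0,0,0,0,0,0 for degrees 0…14.
Multiplying by (1 + t⁴ + t⁵) gives running coefficients 1,3,5,5,4,5,10,10,8,4,3,2,0,0,0 for degrees 0…14.
Finally multiplying by (1 + t + t² + t³ + t⁴ + t⁵), the product of all factors after the first has coefficients 1,4,9,14,18,23,32,39,42,41,40,37,27,17,9 for degrees 0…14.
[t¹⁴] = 1·9 − 6·17 + 12·27 − 8·37 = -65.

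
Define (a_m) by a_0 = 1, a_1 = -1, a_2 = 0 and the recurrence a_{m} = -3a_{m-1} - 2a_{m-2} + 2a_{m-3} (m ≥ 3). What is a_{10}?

The ordinary generating function has denominator 1 + 3q + 2q^2 - 2q^3.
Iterating the recurrence: a_0,…,a_{10} = 1, -1, 0, 4, -14, 34, -66, 102, -106, -18, 470.

470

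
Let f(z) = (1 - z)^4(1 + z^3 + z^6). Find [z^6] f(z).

-3

(1 - z)^4 has coefficients 1,-4,6,-4,1 for degrees 0…4.
(1 + z^3 + z^6) has coefficients 1,0,0,1,0,0,1 for degrees 0…6.
[z^6] = 1·1 − 4·0 + 6·0 − 4·1 + 1·0 = -3.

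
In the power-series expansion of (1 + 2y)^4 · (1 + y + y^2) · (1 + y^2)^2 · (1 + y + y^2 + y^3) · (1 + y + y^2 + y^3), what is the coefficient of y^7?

(1 + 2y)^4 has coefficients 1,8,24,32,16 for degrees 0…4.
(1 + y + y^2) has coefficients 1,1,1,0,0,0,0,0 for degrees 0…7.
Multiplying by (1 + y^2)^2 gives running coefficients 1,1,3,2,3,1,1,0 for degrees 0…7.
Multiplying by (1 + y + y^2 + y^3) gives running coefficients 1,2,5,7,9,9,7,5 for degrees 0…7.
Finally multiplying by (1 + y + y^2 + y^3), the product of all factors after the first has coefficients 1,3,8,15,23,30,32,30 for degrees 0…7.
[y^7] = 1·30 + 8·32 + 24·30 + 32·23 + 16·15 = 1982.

1982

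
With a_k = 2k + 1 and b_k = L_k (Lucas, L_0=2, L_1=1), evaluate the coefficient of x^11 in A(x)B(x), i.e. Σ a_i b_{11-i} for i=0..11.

2176

The convolution is the t^11 coefficient of A(t)B(t).
Σ = 1·199 + 3·123 + 5·76 + 7·47 + 9·29 + 11·18 + 13·11 + 15·7 + 17·4 + 19·3 + 21·1 + 23·2 = 2176.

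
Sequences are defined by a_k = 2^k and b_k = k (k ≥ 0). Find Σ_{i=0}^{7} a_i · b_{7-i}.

This is [x^7] in the product of the two ordinary generating functions.
Σ = 1·7 + 2·6 + 4·5 + 8·4 + 16·3 + 32·2 + 64·1 + 128·0 = 247.

247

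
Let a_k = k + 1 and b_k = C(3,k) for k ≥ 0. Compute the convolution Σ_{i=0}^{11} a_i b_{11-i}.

84

This is [x^11] in the product of the two ordinary generating functions.
Σ = 1·0 + 2·0 + 3·0 + 4·0 + 5·0 + 6·0 + 7·0 + 8·0 + 9·1 + 10·3 + 11·3 + 12·1 = 84.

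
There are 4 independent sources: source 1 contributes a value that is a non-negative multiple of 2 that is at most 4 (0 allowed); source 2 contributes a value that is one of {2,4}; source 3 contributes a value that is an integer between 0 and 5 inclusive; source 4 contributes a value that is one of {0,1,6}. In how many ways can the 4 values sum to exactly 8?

The generating function for the choices is (1 + z^2 + z^4)·(z^2 + z^4)·(1 + z + z^2 + z^3 + z^4 + z^5)·(1 + z + z^6); the count is [z^8].
(1 + z^2 + z^4) has coefficients 1,0,1,0,1 for degrees 0…4.
(z^2 + z^4) has coefficients 0,0,1,0,1,0,0,0,0 for degrees 0…8.
Multiplying by (1 + z + z^2 + z^3 + z^4 + z^5) gives running coefficients 0,0,1,1,2,2,2,2,1 for degrees 0…8.
Finally multiplying by (1 + z + z^6), the product of all factors after the first has coefficients 0,0,1,2,3,4,4,4,4 for degrees 0…8.
[z^8] = 1·4 + 1·4 + 1·3 = 11.

11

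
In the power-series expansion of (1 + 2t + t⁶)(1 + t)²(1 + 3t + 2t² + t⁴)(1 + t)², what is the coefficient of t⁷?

(1 + 2t + t⁶) has coefficients 1,2,0,0,0,0,1 for degrees 0…6.
(1 + t)² has coefficients 1,2,1,0,0,0,0,0 for degrees 0…7.
Multiplying by (1 + 3t + 2t² + t⁴) gives running coefficients 1,5,9,7,3,2,1,0 for degrees 0…7.
Finally multiplying by (1 + t)², the product of all factors after the first has coefficients 1,7,20,30,26,15,8,4 for degrees 0…7.
[t⁷] = 1·4 + 2·8 + 1·7 = 27.

27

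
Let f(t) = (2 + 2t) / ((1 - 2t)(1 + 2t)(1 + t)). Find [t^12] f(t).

Partial fractions give a closed form: a_n = (1)·2^n + (1)·(-2)^n.
At n = 12: a_12 = 8192.

8192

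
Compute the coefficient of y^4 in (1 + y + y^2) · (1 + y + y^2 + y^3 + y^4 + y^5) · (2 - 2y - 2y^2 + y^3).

-4

(1 + y + y^2) has coefficients 1,1,1 for degrees 0…2.
(1 + y + y^2 + y^3 + y^4 + y^5) has coefficients 1,1,1,1,1 for degrees 0…4.
Finally multiplying by (2 - 2y - 2y^2 + y^3), the product of all factors after the first has coefficients 2,0,-2,-1,-1 for degrees 0…4.
[y^4] = 1·(-1) + 1·(-1) + 1·(-2) = -4.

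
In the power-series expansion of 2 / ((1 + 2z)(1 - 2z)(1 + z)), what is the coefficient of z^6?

170

The denominator gives the recurrence a_n = −a_(n−1) + 4a_(n−2) + 4a_(n−3) for n ≥ 3; the numerator fixes a_0 = 2, a_1 = -2, a_2 = 10.
Iterating: 2, -2, 10, -10, 42, -42, 170, so a_6 = 170.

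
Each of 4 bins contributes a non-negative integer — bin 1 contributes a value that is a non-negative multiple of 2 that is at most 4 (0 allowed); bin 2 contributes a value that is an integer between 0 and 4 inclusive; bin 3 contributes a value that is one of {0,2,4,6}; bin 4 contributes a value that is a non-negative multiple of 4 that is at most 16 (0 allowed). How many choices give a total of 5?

6

The generating function for the choices is (1 + t^2 + t^4)·(1 + t + t^2 + t^3 + t^4)·(1 + t^2 + t^4 + t^6)·(1 + t^4 + t^8 + t^12 + t^16); the count is [t^5].
(1 + t^2 + t^4) has coefficients 1,0,1,0,1 for degrees 0…4.
(1 + t + t^2 + t^3 + t^4) has coefficients 1,1,1,1,1,0 for degrees 0…5.
Multiplying by (1 + t^2 + t^4 + t^6) gives running coefficients 1,1,2,2,3,2 for degrees 0…5.
Finally multiplying by (1 + t^4 + t^8 + t^12 + t^16), the product of all factors after the first has coefficients 1,1,2,2,4,3 for degrees 0…5.
[t^5] = 1·3 + 1·2 + 1·1 = 6.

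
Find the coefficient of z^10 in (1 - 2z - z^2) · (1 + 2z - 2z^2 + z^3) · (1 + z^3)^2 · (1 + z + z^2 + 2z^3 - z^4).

-13

(1 - 2z - z^2) has coefficients 1,-2,-1 for degrees 0…2.
(1 + 2z - 2z^2 + z^3) has coefficients 1,2,-2,1,0,0,0,0,0,0,0 for degrees 0…10.
Multiplying by (1 + z^3)^2 gives running coefficients 1,2,-2,3,4,-4,3,2,-2,1,0 for degrees 0…10.
Finally multiplying by (1 + z + z^2 + 2z^3 - z^4), the product of all factors after the first has coefficients 1,3,1,5,8,-3,11,6,-9,11,0 for degrees 0…10.
[z^10] = 1·0 − 2·11 − 1·(-9) = -13.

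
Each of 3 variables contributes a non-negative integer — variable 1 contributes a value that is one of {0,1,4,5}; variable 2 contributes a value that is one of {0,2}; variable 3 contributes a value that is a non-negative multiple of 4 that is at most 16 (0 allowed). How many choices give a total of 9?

The generating function for the choices is (1 + t + t⁴ + t⁵)·(1 + t²)·(1 + t⁴ + t⁸ + t¹² + t¹⁶); the count is [t⁹].
(1 + t + t⁴ + t⁵) has coefficients 1,1,0,0,1,1 for degrees 0…5.
(1 + t²) has coefficients 1,0,1,0,0,0,0,0,0,0 for degrees 0…9.
Finally multiplying by (1 + t⁴ + t⁸ + t¹² + t¹⁶), the product of all factors after the first has coefficients 1,0,1,0,1,0,1,0,1,0 for degrees 0…9.
[t⁹] = 1·0 + 1·1 + 1·0 + 1·1 = 2.

2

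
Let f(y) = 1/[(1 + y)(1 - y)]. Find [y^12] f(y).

1

Partial fractions give a closed form: a_n = (1/2)·(-1)^n + (1/2)·1^n.
At n = 12: a_12 = 1.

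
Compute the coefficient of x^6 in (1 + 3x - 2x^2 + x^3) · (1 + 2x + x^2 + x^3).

(1 + 3x - 2x^2 + x^3) has coefficients 1,3,-2,1 for degrees 0…3.
(1 + 2x + x^2 + x^3) has coefficients 1,2,1,1,0,0,0 for degrees 0…6.
[x^6] = 1·0 + 3·0 − 2·0 + 1·1 = 1.

1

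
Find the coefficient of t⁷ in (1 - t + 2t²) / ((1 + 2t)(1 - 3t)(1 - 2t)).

The denominator gives the recurrence a_n = 3a_(n−1) + 4a_(n−2) − 12a_(n−3) for n ≥ 3; the numerator fixes a_0 = 1, a_1 = 2, a_2 = 12.
Iterating: 1, 2, 12, 32, 120, 344, 1128, 3320, so a_7 = 3320.

3320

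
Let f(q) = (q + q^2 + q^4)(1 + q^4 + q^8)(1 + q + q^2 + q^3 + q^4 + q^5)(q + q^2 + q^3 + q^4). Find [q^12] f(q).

18

(q + q^2 + q^4) has coefficients 0,1,1,0,1 for degrees 0…4.
(1 + q^4 + q^8) has coefficients 1,0,0,0,1,0,0,0,1,0,0,0,0 for degrees 0…12.
Multiplying by (1 + q + q^2 + q^3 + q^4 + q^5) gives running coefficients 1,1,1,1,2,2,1,1,2,2,1,1,1 for degrees 0…12.
Finally multiplying by (q + q^2 + q^3 + q^4), the product of all factors after the first has coefficients 0,1,2,3,4,5,6,6,6,6,6,6,6 for degrees 0…12.
[q^12] = 1·6 + 1·6 + 1·6 = 18.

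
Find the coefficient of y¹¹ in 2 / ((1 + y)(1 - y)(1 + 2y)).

Partial fractions give a closed form: a_n = (-1)·(-1)^n + (1/3)·1^n + (8/3)·(-2)^n.
At n = 11: a_11 = -5460.

-5460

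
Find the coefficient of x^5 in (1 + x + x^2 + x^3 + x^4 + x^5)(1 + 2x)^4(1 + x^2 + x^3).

179

(1 + x + x^2 + x^3 + x^4 + x^5) has coefficients 1,1,1,1,1,1 for degrees 0…5.
(1 + 2x)^4 has coefficients 1,8,24,32,16,0 for degrees 0…5.
Finally multiplying by (1 + x^2 + x^3), the product of all factors after the first has coefficients 1,8,25,41,48,56 for degrees 0…5.
[x^5] = 1·56 + 1·48 + 1·41 + 1·25 + 1·8 + 1·1 = 179.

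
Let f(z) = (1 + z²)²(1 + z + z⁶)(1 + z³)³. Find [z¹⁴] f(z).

7

(1 + z²)² has coefficients 1,0,2,0,1 for degrees 0…4.
(1 + z + z⁶) has coefficients 1,1,0,0,0,0,1,0,0,0,0,0,0,0,0 for degrees 0…14.
Finally multiplying by (1 + z³)³, the product of all factors after the first has coefficients 1,1,0,3,3,0,4,3,0,4,1,0,3,0,0 for degrees 0…14.
[z¹⁴] = 1·0 + 2·3 + 1·1 = 7.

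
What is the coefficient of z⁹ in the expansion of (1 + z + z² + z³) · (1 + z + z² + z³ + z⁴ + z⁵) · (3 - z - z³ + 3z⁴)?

8

(1 + z + z² + z³) has coefficients 1,1,1,1 for degrees 0…3.
(1 + z + z² + z³ + z⁴ + z⁵) has coefficients 1,1,1,1,1,1,0,0,0,0 for degrees 0…9.
Finally multiplying by (3 - z - z³ + 3z⁴), the product of all factors after the first has coefficients 3,2,2,1,4,4,1,2,2,3 for degrees 0…9.
[z⁹] = 1·3 + 1·2 + 1·2 + 1·1 = 8.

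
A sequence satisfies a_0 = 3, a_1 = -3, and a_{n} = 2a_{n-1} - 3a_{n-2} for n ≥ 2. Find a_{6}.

The ordinary generating function has denominator 1 - 2x + 3x^2.
Iterating the recurrence: a_0,…,a_{6} = 3, -3, -15, -21, 3, 69, 129.

129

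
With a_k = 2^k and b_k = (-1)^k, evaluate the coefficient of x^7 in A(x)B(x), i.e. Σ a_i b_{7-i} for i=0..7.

The convolution is the x^7 coefficient of A(x)B(x).
Σ = 1·(-1) + 2·1 + 4·(-1) + 8·1 + 16·(-1) + 32·1 + 64·(-1) + 128·1 = 85.

85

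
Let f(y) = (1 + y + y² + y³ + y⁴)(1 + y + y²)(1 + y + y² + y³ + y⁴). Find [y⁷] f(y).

(1 + y + y² + y³ + y⁴) has coefficients 1,1,1,1,1 for degrees 0…4.
(1 + y + y²) has coefficients 1,1,1,0,0,0,0,0 for degrees 0…7.
Finally multiplying by (1 + y + y² + y³ + y⁴), the product of all factors after the first has coefficients 1,2,3,3,3,2,1,0 for degrees 0…7.
[y⁷] = 1·0 + 1·1 + 1·2 + 1·3 + 1·3 = 9.

9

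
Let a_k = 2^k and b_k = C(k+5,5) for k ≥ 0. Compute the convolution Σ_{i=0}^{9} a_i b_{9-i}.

The convolution is the t^9 coefficient of A(t)B(t).
Σ = 1·2002 + 2·1287 + 4·792 + 8·462 + 16·252 + 32·126 + 64·56 + 128·21 + 256·6 + 512·1 = 27824.

27824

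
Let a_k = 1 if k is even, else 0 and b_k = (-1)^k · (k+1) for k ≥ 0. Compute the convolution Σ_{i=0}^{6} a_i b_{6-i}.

16

Write out a_i and b_{6-i} for i = 0,…,6 and sum the products.
Σ = 1·7 + 0·(-6) + 1·5 + 0·(-4) + 1·3 + 0·(-2) + 1·1 = 16.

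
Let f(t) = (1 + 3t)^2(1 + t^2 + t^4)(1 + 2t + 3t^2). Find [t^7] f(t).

(1 + 3t)^2 has coefficients 1,6,9 for degrees 0…2.
(1 + t^2 + t^4) has coefficients 1,0,1,0,1,0,0,0 for degrees 0…7.
Finally multiplying by (1 + 2t + 3t^2), the product of all factors after the first has coefficients 1,2,4,2,4,2,3,0 for degrees 0…7.
[t^7] = 1·0 + 6·3 + 9·2 = 36.

36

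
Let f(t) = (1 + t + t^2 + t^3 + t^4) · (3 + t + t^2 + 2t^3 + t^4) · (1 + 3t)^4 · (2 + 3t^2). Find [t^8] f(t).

(1 + t + t^2 + t^3 + t^4) has coefficients 1,1,1,1,1 for degrees 0…4.
(3 + t + t^2 + 2t^3 + t^4) has coefficients 3,1,1,2,1,0,0,0,0 for degrees 0…8.
Multiplying by (1 + 3t)^4 gives running coefficients 3,37,175,392,430,309,351,270,81 for degrees 0…8.
Finally multiplying by (2 + 3t^2), the product of all factors after the first has coefficients 6,74,359,895,1385,1794,1992,1467,1215 for degrees 0…8.
[t^8] = 1·1215 + 1·1467 + 1·1992 + 1·1794 + 1·1385 = 7853.

7853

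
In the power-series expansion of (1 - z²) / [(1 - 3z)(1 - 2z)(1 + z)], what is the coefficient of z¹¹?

352246

Partial fractions give a closed form: a_n = (2)·3^n + (-1)·2^n.
At n = 11: a_11 = 352246.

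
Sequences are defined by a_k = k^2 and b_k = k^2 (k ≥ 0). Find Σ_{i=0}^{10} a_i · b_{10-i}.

The convolution is the x^10 coefficient of A(x)B(x).
Σ = 0·100 + 1·81 + 4·64 + 9·49 + 16·36 + 25·25 + 36·16 + 49·9 + 64·4 + 81·1 + 100·0 = 3333.

3333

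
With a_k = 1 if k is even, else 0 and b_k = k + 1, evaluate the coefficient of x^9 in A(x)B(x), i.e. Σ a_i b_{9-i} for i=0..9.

30

Write out a_i and b_{9-i} for i = 0,…,9 and sum the products.
Σ = 1·10 + 0·9 + 1·8 + 0·7 + 1·6 + 0·5 + 1·4 + 0·3 + 1·2 + 0·1 = 30.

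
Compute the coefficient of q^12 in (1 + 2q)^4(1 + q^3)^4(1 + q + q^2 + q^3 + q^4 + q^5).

(1 + 2q)^4 has coefficients 1,8,24,32,16 for degrees 0…4.
(1 + q^3)^4 has coefficients 1,0,0,4,0,0,6,0,0,4,0,0,1 for degrees 0…12.
Finally multiplying by (1 + q + q^2 + q^3 + q^4 + q^5), the product of all factors after the first has coefficients 1,1,1,5,5,5,10,10,10,10,10,10,5 for degrees 0…12.
[q^12] = 1·5 + 8·10 + 24·10 + 32·10 + 16·10 = 805.

805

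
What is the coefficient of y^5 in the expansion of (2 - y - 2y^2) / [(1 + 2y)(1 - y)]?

-43

The denominator gives the recurrence a_n = −a_(n−1) + 2a_(n−2) for n ≥ 3; the numerator fixes a_0 = 2, a_1 = -3, a_2 = 5.
Iterating: 2, -3, 5, -11, 21, -43, so a_5 = -43.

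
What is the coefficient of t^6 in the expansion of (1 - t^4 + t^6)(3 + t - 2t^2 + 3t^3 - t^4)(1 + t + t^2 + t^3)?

3

(1 - t^4 + t^6) has coefficients 1,0,0,0,-1,0,1 for degrees 0…6.
(3 + t - 2t^2 + 3t^3 - t^4) has coefficients 3,1,-2,3,-1,0,0 for degrees 0…6.
Finally multiplying by (1 + t + t^2 + t^3), the product of all factors after the first has coefficients 3,4,2,5,1,0,2 for degrees 0…6.
[t^6] = 1·2 − 1·2 + 1·3 = 3.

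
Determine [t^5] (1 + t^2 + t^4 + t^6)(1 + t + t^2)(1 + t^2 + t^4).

(1 + t^2 + t^4 + t^6) has coefficients 1,0,1,0,1,0 for degrees 0…5.
(1 + t + t^2) has coefficients 1,1,1,0,0,0 for degrees 0…5.
Finally multiplying by (1 + t^2 + t^4), the product of all factors after the first has coefficients 1,1,2,1,2,1 for degrees 0…5.
[t^5] = 1·1 + 1·1 + 1·1 = 3.

3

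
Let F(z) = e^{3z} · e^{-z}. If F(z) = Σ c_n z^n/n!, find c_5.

The EGF product rule gives c_5 = Σ_{k_1+k_2=5} C(5; k_1,k_2) · ∏ g_i(k_i), where e^{3z} gives (3)^k; e^{-z} gives (-1)^k.
g_1(k) for k = 0…5: 1, 3, 9, 27, 81, 243.
g_2(k) for k = 0…5: 1, -1, 1, -1, 1, -1.
c_5 = Σ_k C(5,k)·g_1(k)·g_2(5−k) = 1·1·(-1) + 5·3·1 + 10·9·(-1) + 10·27·1 + 5·81·(-1) + 1·243·1 = −1 + 15 − 90 + 270 − 405 + 243 = 32.

32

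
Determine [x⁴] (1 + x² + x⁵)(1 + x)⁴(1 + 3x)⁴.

(1 + x² + x⁵) has coefficients 1,0,1,0,0 for degrees 0…4.
(1 + x)⁴ has coefficients 1,4,6,4,1 for degrees 0…4.
Finally multiplying by (1 + 3x)⁴, the product of all factors after the first has coefficients 1,16,108,400,886 for degrees 0…4.
[x⁴] = 1·886 + 1·108 = 994.

994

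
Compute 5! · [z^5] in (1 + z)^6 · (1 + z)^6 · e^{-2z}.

The EGF product rule gives c_5 = Σ_{k_1+k_2+k_3=5} C(5; k_1,k_2,k_3) · ∏ g_i(k_i), where (1+z)^6 gives the falling factorial (6)_k; (1+z)^6 gives the falling factorial (6)_k; e^{-2z} gives (-2)^k.
g_1(k) for k = 0…5: 1, 6, 30, 120, 360, 720.
g_2(k) for k = 0…5: 1, 6, 30, 120, 360, 720.
g_3(k) for k = 0…5: 1, -2, 4, -8, 16, -32.
First combine the last two factors: h(k) = Σ_j C(k,j)·g_2(j)·g_3(k−j) for k = 0…5: 1, 4, 10, 4, -56, -32.
c_5 = Σ_k C(5,k)·g_1(k)·h(5−k) = 1·1·(-32) + 5·6·(-56) + 10·30·4 + 10·120·10 + 5·360·4 + 1·720·1 = −32 − 1680 + 1200 + 12000 + 7200 + 720 = 19408.

19408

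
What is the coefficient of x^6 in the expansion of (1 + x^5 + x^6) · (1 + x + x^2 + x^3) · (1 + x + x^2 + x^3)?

(1 + x^5 + x^6) has coefficients 1,0,0,0,0,1,1 for degrees 0…6.
(1 + x + x^2 + x^3) has coefficients 1,1,1,1,0,0,0 for degrees 0…6.
Finally multiplying by (1 + x + x^2 + x^3), the product of all factors after the first has coefficients 1,2,3,4,3,2,1 for degrees 0…6.
[x^6] = 1·1 + 1·2 + 1·1 = 4.

4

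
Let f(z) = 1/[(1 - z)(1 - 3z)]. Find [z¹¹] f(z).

Partial fractions give a closed form: a_n = (-1/2)·1^n + (3/2)·3^n.
At n = 11: a_11 = 265720.

265720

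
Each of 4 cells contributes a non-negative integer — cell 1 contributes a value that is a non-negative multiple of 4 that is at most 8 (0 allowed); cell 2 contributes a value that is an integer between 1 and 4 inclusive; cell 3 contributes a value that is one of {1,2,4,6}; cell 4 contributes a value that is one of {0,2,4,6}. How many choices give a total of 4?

3

The generating function for the choices is (1 + x^4 + x^8)·(x + x^2 + x^3 + x^4)·(x + x^2 + x^4 + x^6)·(1 + x^2 + x^4 + x^6); the count is [x^4].
(1 + x^4 + x^8) has coefficients 1,0,0,0,1 for degrees 0…4.
(x + x^2 + x^3 + x^4) has coefficients 0,1,1,1,1 for degrees 0…4.
Multiplying by (x + x^2 + x^4 + x^6) gives running coefficients 0,0,1,2,2 for degrees 0…4.
Finally multiplying by (1 + x^2 + x^4 + x^6), the product of all factors after the first has coefficients 0,0,1,2,3 for degrees 0…4.
[x^4] = 1·3 + 1·0 = 3.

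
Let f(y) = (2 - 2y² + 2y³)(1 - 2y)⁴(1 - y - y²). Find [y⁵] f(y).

190

(2 - 2y² + 2y³) has coefficients 2,0,-2,2 for degrees 0…3.
(1 - 2y)⁴ has coefficients 1,-8,24,-32,16,0 for degrees 0…5.
Finally multiplying by (1 - y - y²), the product of all factors after the first has coefficients 1,-9,31,-48,24,16 for degrees 0…5.
[y⁵] = 2·16 − 2·(-48) + 2·31 = 190.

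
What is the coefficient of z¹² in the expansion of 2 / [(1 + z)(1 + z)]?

26

The denominator gives the recurrence a_n = −2a_(n−1) − a_(n−2) for n ≥ 2; the numerator fixes a_0 = 2, a_1 = -4.
Iterating: 2, -4, 6, -8, 10, -12, 14, -16, 18, -20, 22, -24, 26, so a_12 = 26.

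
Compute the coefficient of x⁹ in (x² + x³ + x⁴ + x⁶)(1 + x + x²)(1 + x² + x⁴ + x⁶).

5

(x² + x³ + x⁴ + x⁶) has coefficients 0,0,1,1,1,0,1 for degrees 0…6.
(1 + x + x²) has coefficients 1,1,1,0,0,0,0,0,0,0 for degrees 0…9.
Finally multiplying by (1 + x² + x⁴ + x⁶), the product of all factors after the first has coefficients 1,1,2,1,2,1,2,1,1,0 for degrees 0…9.
[x⁹] = 1·1 + 1·2 + 1·1 + 1·1 = 5.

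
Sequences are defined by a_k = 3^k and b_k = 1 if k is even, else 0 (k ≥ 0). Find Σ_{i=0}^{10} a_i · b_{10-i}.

66430

The convolution is the x^10 coefficient of A(x)B(x).
Σ = 1·1 + 3·0 + 9·1 + 27·0 + 81·1 + 243·0 + 729·1 + 2187·0 + 6561·1 + 19683·0 + 59049·1 = 66430.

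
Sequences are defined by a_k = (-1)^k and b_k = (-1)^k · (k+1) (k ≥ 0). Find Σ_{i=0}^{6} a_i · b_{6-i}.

The convolution is the x^6 coefficient of A(x)B(x).
Σ = 1·7 − 1·(-6) + 1·5 − 1·(-4) + 1·3 − 1·(-2) + 1·1 = 28.

28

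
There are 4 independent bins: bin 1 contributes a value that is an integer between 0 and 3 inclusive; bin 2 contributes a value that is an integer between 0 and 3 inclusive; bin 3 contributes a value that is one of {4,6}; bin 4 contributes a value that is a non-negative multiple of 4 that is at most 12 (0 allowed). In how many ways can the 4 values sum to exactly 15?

The generating function for the choices is (1 + z + z^2 + z^3)·(1 + z + z^2 + z^3)·(z^4 + z^6)·(1 + z^4 + z^8 + z^12); the count is [z^15].
(1 + z + z^2 + z^3) has coefficients 1,1,1,1 for degrees 0…3.
(1 + z + z^2 + z^3) has coefficients 1,1,1,1,0,0,0,0,0,0,0,0,0,0,0,0 for degrees 0…15.
Multiplying by (z^4 + z^6) gives running coefficients 0,0,0,0,1,1,2,2,1,1,0,0,0,0,0,0 for degrees 0…15.
Finally multiplying by (1 + z^4 + z^8 + z^12), the product of all factors after the first has coefficients 0,0,0,0,1,1,2,2,2,2,2,2,2,2,2,2 for degrees 0…15.
[z^15] = 1·2 + 1·2 + 1·2 + 1·2 = 8.

8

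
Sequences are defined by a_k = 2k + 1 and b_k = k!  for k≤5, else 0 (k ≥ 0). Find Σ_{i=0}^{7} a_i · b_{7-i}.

Write out a_i and b_{7-i} for i = 0,…,7 and sum the products.
Σ = 1·0 + 3·0 + 5·120 + 7·24 + 9·6 + 11·2 + 13·1 + 15·1 = 872.

872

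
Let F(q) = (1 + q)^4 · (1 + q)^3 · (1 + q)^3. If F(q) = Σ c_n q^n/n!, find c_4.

The EGF product rule gives c_4 = Σ_{k_1+k_2+k_3=4} C(4; k_1,k_2,k_3) · ∏ g_i(k_i), where (1+q)^4 gives the falling factorial (4)_k; (1+q)^3 gives the falling factorial (3)_k; (1+q)^3 gives the falling factorial (3)_k.
g_1(k) for k = 0…4: 1, 4, 12, 24, 24.
g_2(k) for k = 0…4: 1, 3, 6, 6, 0.
g_3(k) for k = 0…4: 1, 3, 6, 6, 0.
First combine the last two factors: h(k) = Σ_j C(k,j)·g_2(j)·g_3(k−j) for k = 0…4: 1, 6, 30, 120, 360.
c_4 = Σ_k C(4,k)·g_1(k)·h(4−k) = 1·1·360 + 4·4·120 + 6·12·30 + 4·24·6 + 1·24·1 = 360 + 1920 + 2160 + 576 + 24 = 5040.

5040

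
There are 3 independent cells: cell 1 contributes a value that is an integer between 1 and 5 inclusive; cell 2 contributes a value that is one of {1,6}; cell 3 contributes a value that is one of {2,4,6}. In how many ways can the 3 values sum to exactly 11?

The generating function for the choices is (z + z^2 + z^3 + z^4 + z^5)·(z + z^6)·(z^2 + z^4 + z^6); the count is [z^11].
(z + z^2 + z^3 + z^4 + z^5) has coefficients 0,1,1,1,1,1 for degrees 0…5.
(z + z^6) has coefficients 0,1,0,0,0,0,1,0,0,0,0,0 for degrees 0…11.
Finally multiplying by (z^2 + z^4 + z^6), the product of all factors after the first has coefficients 0,0,0,1,0,1,0,1,1,0,1,0 for degrees 0…11.
[z^11] = 1·1 + 1·0 + 1·1 + 1·1 + 1·0 = 3.

3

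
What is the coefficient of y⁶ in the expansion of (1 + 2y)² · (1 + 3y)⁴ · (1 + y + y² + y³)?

2181

(1 + 2y)² has coefficients 1,4,4 for degrees 0…2.
(1 + 3y)⁴ has coefficients 1,12,54,108,81,0,0 for degrees 0…6.
Finally multiplying by (1 + y + y² + y³), the product of all factors after the first has coefficients 1,13,67,175,255,243,189 for degrees 0…6.
[y⁶] = 1·189 + 4·243 + 4·255 = 2181.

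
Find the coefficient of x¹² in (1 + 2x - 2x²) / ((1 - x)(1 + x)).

The denominator gives the recurrence a_n = a_(n−2) for n ≥ 3; the numerator fixes a_0 = 1, a_1 = 2, a_2 = -1.
Iterating: 1, 2, -1, 2, -1, 2, -1, 2, -1, 2, -1, 2, -1, so a_12 = -1.

-1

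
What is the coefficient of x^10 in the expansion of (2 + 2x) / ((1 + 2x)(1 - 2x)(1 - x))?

3412

Partial fractions give a closed form: a_n = (1/3)·(-2)^n + (3)·2^n + (-4/3)·1^n.
At n = 10: a_10 = 3412.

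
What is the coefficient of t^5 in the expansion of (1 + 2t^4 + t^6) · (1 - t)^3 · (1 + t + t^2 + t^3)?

(1 + 2t^4 + t^6) has coefficients 1,0,0,0,2,0 for degrees 0…5.
(1 - t)^3 has coefficients 1,-3,3,-1,0,0 for degrees 0…5.
Finally multiplying by (1 + t + t^2 + t^3), the product of all factors after the first has coefficients 1,-2,1,0,-1,2 for degrees 0…5.
[t^5] = 1·2 + 2·(-2) = -2.

-2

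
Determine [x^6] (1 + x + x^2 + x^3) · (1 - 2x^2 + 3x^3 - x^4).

2

(1 + x + x^2 + x^3) has coefficients 1,1,1,1 for degrees 0…3.
(1 - 2x^2 + 3x^3 - x^4) has coefficients 1,0,-2,3,-1,0,0 for degrees 0…6.
[x^6] = 1·0 + 1·0 + 1·(-1) + 1·3 = 2.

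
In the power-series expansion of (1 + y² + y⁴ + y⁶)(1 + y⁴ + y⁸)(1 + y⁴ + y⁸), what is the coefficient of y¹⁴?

(1 + y² + y⁴ + y⁶) has coefficients 1,0,1,0,1,0,1 for degrees 0…6.
(1 + y⁴ + y⁸) has coefficients 1,0,0,0,1,0,0,0,1,0,0,0,0,0,0 for degrees 0…14.
Finally multiplying by (1 + y⁴ + y⁸), the product of all factors after the first has coefficients 1,0,0,0,2,0,0,0,3,0,0,0,2,0,0 for degrees 0…14.
[y¹⁴] = 1·0 + 1·2 + 1·0 + 1·3 = 5.

5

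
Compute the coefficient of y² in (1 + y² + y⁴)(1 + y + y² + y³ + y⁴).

(1 + y² + y⁴) has coefficients 1,0,1 for degrees 0…2.
(1 + y + y² + y³ + y⁴) has coefficients 1,1,1 for degrees 0…2.
[y²] = 1·1 + 1·1 = 2.

2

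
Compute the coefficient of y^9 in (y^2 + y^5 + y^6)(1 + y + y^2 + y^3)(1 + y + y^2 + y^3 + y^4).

9

(y^2 + y^5 + y^6) has coefficients 0,0,1,0,0,1,1 for degrees 0…6.
(1 + y + y^2 + y^3) has coefficients 1,1,1,1,0,0,0,0,0,0 for degrees 0…9.
Finally multiplying by (1 + y + y^2 + y^3 + y^4), the product of all factors after the first has coefficients 1,2,3,4,4,3,2,1,0,0 for degrees 0…9.
[y^9] = 1·1 + 1·4 + 1·4 = 9.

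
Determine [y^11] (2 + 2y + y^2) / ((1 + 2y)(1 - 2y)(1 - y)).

5801

Partial fractions give a closed form: a_n = (5/12)·(-2)^n + (13/4)·2^n + (-5/3)·1^n.
At n = 11: a_11 = 5801.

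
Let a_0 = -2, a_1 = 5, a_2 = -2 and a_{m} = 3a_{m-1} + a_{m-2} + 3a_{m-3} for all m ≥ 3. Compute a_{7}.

-481

The ordinary generating function has denominator 1 - 3t - t^2 - 3t^3.
Iterating the recurrence: a_0,…,a_{7} = -2, 5, -2, -7, -8, -37, -140, -481.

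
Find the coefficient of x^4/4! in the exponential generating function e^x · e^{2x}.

The EGF product rule gives c_4 = Σ_{k_1+k_2=4} C(4; k_1,k_2) · ∏ g_i(k_i), where e^x gives (1)^k; e^{2x} gives (2)^k.
g_1(k) for k = 0…4: 1, 1, 1, 1, 1.
g_2(k) for k = 0…4: 1, 2, 4, 8, 16.
c_4 = Σ_k C(4,k)·g_1(k)·g_2(4−k) = 1·1·16 + 4·1·8 + 6·1·4 + 4·1·2 + 1·1·1 = 16 + 32 + 24 + 8 + 1 = 81.

81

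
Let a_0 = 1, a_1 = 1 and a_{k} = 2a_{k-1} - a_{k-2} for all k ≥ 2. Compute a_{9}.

1

The ordinary generating function has denominator 1 - 2x + x^2.
Iterating the recurrence: a_0,…,a_{9} = 1, 1, 1, 1, 1, 1, 1, 1, 1, 1.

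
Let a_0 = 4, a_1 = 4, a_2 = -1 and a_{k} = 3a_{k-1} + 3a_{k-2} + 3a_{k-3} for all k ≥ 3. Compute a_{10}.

269271

The ordinary generating function has denominator 1 - 3y - 3y^2 - 3y^3.
Iterating the recurrence: a_0,…,a_{10} = 4, 4, -1, 21, 72, 276, 1107, 4365, 17244, 68148, 269271.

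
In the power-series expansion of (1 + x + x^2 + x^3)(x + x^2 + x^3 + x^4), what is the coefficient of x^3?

3

(1 + x + x^2 + x^3) has coefficients 1,1,1,1 for degrees 0…3.
(x + x^2 + x^3 + x^4) has coefficients 0,1,1,1 for degrees 0…3.
[x^3] = 1·1 + 1·1 + 1·1 + 1·0 = 3.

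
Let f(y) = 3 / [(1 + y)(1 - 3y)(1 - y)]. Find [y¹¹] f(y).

597870

Partial fractions give a closed form: a_n = (3/8)·(-1)^n + (27/8)·3^n + (-3/4)·1^n.
At n = 11: a_11 = 597870.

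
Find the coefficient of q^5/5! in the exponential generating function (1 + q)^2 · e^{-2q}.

-32

The EGF product rule gives c_5 = Σ_{k_1+k_2=5} C(5; k_1,k_2) · ∏ g_i(k_i), where (1+q)^2 gives the falling factorial (2)_k; e^{-2q} gives (-2)^k.
g_1(k) for k = 0…5: 1, 2, 2, 0, 0, 0.
g_2(k) for k = 0…5: 1, -2, 4, -8, 16, -32.
c_5 = Σ_k C(5,k)·g_1(k)·g_2(5−k) = 1·1·(-32) + 5·2·16 + 10·2·(-8) = −32 + 160 − 160 = -32.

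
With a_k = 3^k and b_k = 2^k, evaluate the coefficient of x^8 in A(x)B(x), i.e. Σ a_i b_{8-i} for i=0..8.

19171

Write out a_i and b_{8-i} for i = 0,…,8 and sum the products.
Σ = 1·256 + 3·128 + 9·64 + 27·32 + 81·16 + 243·8 + 729·4 + 2187·2 + 6561·1 = 19171.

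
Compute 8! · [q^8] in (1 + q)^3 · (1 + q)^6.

362880

The EGF product rule gives c_8 = Σ_{k_1+k_2=8} C(8; k_1,k_2) · ∏ g_i(k_i), where (1+q)^3 gives the falling factorial (3)_k; (1+q)^6 gives the falling factorial (6)_k.
g_1(k) for k = 0…8: 1, 3, 6, 6, 0, 0, 0, 0, 0.
g_2(k) for k = 0…8: 1, 6, 30, 120, 360, 720, 720, 0, 0.
c_8 = Σ_k C(8,k)·g_1(k)·g_2(8−k) = 28·6·720 + 56·6·720 = 120960 + 241920 = 362880.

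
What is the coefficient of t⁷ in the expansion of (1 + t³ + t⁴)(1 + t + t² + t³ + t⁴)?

(1 + t³ + t⁴) has coefficients 1,0,0,1,1 for degrees 0…4.
(1 + t + t² + t³ + t⁴) has coefficients 1,1,1,1,1,0,0,0 for degrees 0…7.
[t⁷] = 1·0 + 1·1 + 1·1 = 2.

2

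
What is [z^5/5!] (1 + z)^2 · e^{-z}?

The EGF product rule gives c_5 = Σ_{k_1+k_2=5} C(5; k_1,k_2) · ∏ g_i(k_i), where (1+z)^2 gives the falling factorial (2)_k; e^{-z} gives (-1)^k.
g_1(k) for k = 0…5: 1, 2, 2, 0, 0, 0.
g_2(k) for k = 0…5: 1, -1, 1, -1, 1, -1.
c_5 = Σ_k C(5,k)·g_1(k)·g_2(5−k) = 1·1·(-1) + 5·2·1 + 10·2·(-1) = −1 + 10 − 20 = -11.

-11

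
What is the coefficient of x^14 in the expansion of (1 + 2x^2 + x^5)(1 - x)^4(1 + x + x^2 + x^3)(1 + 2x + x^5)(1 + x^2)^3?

43

(1 + 2x^2 + x^5) has coefficients 1,0,2,0,0,1 for degrees 0…5.
(1 - x)^4 has coefficients 1,-4,6,-4,1,0,0,0,0,0,0,0,0,0,0 for degrees 0…14.
Multiplying by (1 + x + x^2 + x^3) gives running coefficients 1,-3,3,-1,-1,3,-3,1,0,0,0,0,0,0,0 for degrees 0…14.
Multiplying by (1 + 2x + x^5) gives running coefficients 1,-1,-3,5,-3,2,0,-2,1,-1,3,-3,1,0,0 for degrees 0…14.
Finally multiplying by (1 + x^2)^3, the product of all factors after the first has coefficients 1,-1,0,2,-9,14,-17,18,-11,4,3,-10,13,-14,13 for degrees 0…14.
[x^14] = 1·13 + 2·13 + 1·4 = 43.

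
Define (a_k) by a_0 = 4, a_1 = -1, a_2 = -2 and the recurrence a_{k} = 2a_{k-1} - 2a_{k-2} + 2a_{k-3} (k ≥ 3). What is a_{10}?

88

The ordinary generating function has denominator 1 - 2y + 2y^2 - 2y^3.
Iterating the recurrence: a_0,…,a_{10} = 4, -1, -2, 6, 14, 12, 8, 20, 48, 72, 88.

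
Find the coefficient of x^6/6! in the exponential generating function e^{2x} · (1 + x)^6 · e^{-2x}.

720

The EGF product rule gives c_6 = Σ_{k_1+k_2+k_3=6} C(6; k_1,k_2,k_3) · ∏ g_i(k_i), where e^{2x} gives (2)^k; (1+x)^6 gives the falling factorial (6)_k; e^{-2x} gives (-2)^k.
g_1(k) for k = 0…6: 1, 2, 4, 8, 16, 32, 64.
g_2(k) for k = 0…6: 1, 6, 30, 120, 360, 720, 720.
g_3(k) for k = 0…6: 1, -2, 4, -8, 16, -32, 64.
First combine the last two factors: h(k) = Σ_j C(k,j)·g_2(j)·g_3(k−j) for k = 0…6: 1, 4, 10, 4, -56, -32, 592.
c_6 = Σ_k C(6,k)·g_1(k)·h(6−k) = 1·1·592 + 6·2·(-32) + 15·4·(-56) + 20·8·4 + 15·16·10 + 6·32·4 + 1·64·1 = 592 − 384 − 3360 + 640 + 2400 + 768 + 64 = 720.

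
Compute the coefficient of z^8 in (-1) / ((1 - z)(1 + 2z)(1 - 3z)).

-5973

Partial fractions give a closed form: a_n = (1/6)·1^n + (-4/15)·(-2)^n + (-9/10)·3^n.
At n = 8: a_8 = -5973.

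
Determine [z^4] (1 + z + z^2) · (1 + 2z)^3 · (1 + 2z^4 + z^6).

22

(1 + z + z^2) has coefficients 1,1,1 for degrees 0…2.
(1 + 2z)^3 has coefficients 1,6,12,8,0 for degrees 0…4.
Finally multiplying by (1 + 2z^4 + z^6), the product of all factors after the first has coefficients 1,6,12,8,2 for degrees 0…4.
[z^4] = 1·2 + 1·8 + 1·12 = 22.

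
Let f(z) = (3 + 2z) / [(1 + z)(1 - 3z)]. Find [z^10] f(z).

The denominator gives the recurrence a_n = 2a_(n−1) + 3a_(n−2) for n ≥ 2; the numerator fixes a_0 = 3, a_1 = 8.
Iterating: 3, 8, 25, 74, 223, 668, 2005, 6014, 18043, 54128, 162385, so a_10 = 162385.

162385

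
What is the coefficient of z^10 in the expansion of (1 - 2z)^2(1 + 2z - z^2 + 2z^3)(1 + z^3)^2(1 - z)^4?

131

(1 - 2z)^2 has coefficients 1,-4,4 for degrees 0…2.
(1 + 2z - z^2 + 2z^3) has coefficients 1,2,-1,2,0,0,0,0,0,0,0 for degrees 0…10.
Multiplying by (1 + z^3)^2 gives running coefficients 1,2,-1,4,4,-2,5,2,-1,2,0 for degrees 0…10.
Finally multiplying by (1 - z)^4, the product of all factors after the first has coefficients 1,-2,-3,16,-25,12,20,-42,33,-4,-17 for degrees 0…10.
[z^10] = 1·(-17) − 4·(-4) + 4·33 = 131.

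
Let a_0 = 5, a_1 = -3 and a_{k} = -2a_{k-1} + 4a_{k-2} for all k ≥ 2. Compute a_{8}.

The ordinary generating function has denominator 1 + 2x - 4x^2.
Iterating the recurrence: a_0,…,a_{8} = 5, -3, 26, -64, 232, -720, 2368, -7616, 24704.

24704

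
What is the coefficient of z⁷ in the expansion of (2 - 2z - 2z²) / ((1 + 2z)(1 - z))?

The denominator gives the recurrence a_n = −a_(n−1) + 2a_(n−2) for n ≥ 3; the numerator fixes a_0 = 2, a_1 = -4, a_2 = 6.
Iterating: 2, -4, 6, -14, 26, -54, 106, -214, so a_7 = -214.

-214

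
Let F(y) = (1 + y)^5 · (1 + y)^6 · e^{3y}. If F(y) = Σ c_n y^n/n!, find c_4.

27009

The EGF product rule gives c_4 = Σ_{k_1+k_2+k_3=4} C(4; k_1,k_2,k_3) · ∏ g_i(k_i), where (1+y)^5 gives the falling factorial (5)_k; (1+y)^6 gives the falling factorial (6)_k; e^{3y} gives (3)^k.
g_1(k) for k = 0…4: 1, 5, 20, 60, 120.
g_2(k) for k = 0…4: 1, 6, 30, 120, 360.
g_3(k) for k = 0…4: 1, 3, 9, 27, 81.
First combine the last two factors: h(k) = Σ_j C(k,j)·g_2(j)·g_3(k−j) for k = 0…4: 1, 9, 75, 579, 4149.
c_4 = Σ_k C(4,k)·g_1(k)·h(4−k) = 1·1·4149 + 4·5·579 + 6·20·75 + 4·60·9 + 1·120·1 = 4149 + 11580 + 9000 + 2160 + 120 = 27009.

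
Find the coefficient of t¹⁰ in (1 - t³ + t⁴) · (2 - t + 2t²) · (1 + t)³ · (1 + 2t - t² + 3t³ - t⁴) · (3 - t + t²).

4

(1 - t³ + t⁴) has coefficients 1,0,0,-1,1 for degrees 0…4.
(2 - t + 2t²) has coefficients 2,-1,2,0,0,0,0,0,0,0,0 for degrees 0…10.
Multiplying by (1 + t)³ gives running coefficients 2,5,5,5,5,2,0,0,0,0,0 for degrees 0…10.
Multiplying by (1 + 2t - t² + 3t³ - t⁴) gives running coefficients 2,9,13,16,23,17,9,8,1,-2,0 for degrees 0…10.
Finally multiplying by (3 - t + t²), the product of all factors after the first has coefficients 6,25,32,44,66,44,33,32,4,1,3 for degrees 0…10.
[t¹⁰] = 1·3 − 1·32 + 1·33 = 4.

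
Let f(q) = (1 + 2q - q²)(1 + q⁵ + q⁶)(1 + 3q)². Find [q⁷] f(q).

(1 + 2q - q²) has coefficients 1,2,-1 for degrees 0…2.
(1 + q⁵ + q⁶) has coefficients 1,0,0,0,0,1,1,0 for degrees 0…7.
Finally multiplying by (1 + 3q)², the product of all factors after the first has coefficients 1,6,9,0,0,1,7,15 for degrees 0…7.
[q⁷] = 1·15 + 2·7 − 1·1 = 28.

28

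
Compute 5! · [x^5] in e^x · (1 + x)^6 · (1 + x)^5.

106096

The EGF product rule gives c_5 = Σ_{k_1+k_2+k_3=5} C(5; k_1,k_2,k_3) · ∏ g_i(k_i), where e^x gives (1)^k; (1+x)^6 gives the falling factorial (6)_k; (1+x)^5 gives the falling factorial (5)_k.
g_1(k) for k = 0…5: 1, 1, 1, 1, 1, 1.
g_2(k) for k = 0…5: 1, 6, 30, 120, 360, 720.
g_3(k) for k = 0…5: 1, 5, 20, 60, 120, 120.
First combine the last two factors: h(k) = Σ_j C(k,j)·g_2(j)·g_3(k−j) for k = 0…5: 1, 11, 110, 990, 7920, 55440.
c_5 = Σ_k C(5,k)·g_1(k)·h(5−k) = 1·1·55440 + 5·1·7920 + 10·1·990 + 10·1·110 + 5·1·11 + 1·1·1 = 55440 + 39600 + 9900 + 1100 + 55 + 1 = 106096.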